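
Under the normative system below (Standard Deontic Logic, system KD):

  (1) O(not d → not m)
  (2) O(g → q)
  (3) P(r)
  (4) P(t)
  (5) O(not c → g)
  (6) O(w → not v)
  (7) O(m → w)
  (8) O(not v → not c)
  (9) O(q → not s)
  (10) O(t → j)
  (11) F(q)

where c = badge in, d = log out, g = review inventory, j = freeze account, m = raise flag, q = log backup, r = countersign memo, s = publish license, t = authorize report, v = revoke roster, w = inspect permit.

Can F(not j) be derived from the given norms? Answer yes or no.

Premise 10 is O(t → j), but O(t) is not derivable from the premises (the permission P(t) asserts only not O(not t), not O(t)), so it does not yield O(j).
No other premise forces O(j). An ideal world satisfying every premise can still have not j true, so F(not j) is not derivable.

No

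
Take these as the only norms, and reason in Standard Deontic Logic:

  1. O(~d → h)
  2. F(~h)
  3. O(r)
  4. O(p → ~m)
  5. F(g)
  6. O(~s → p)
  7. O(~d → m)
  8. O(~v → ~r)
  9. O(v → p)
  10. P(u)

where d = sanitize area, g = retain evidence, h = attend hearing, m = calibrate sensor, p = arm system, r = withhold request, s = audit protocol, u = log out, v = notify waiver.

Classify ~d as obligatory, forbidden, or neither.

Forbidden

From premise 3 we have O(r).
The contrapositive of premise 8 (O(~v → ~r)) is O(r → v), and O(r) is already established, so O(v).
Applying K to premise 9 (O(v → p)) and O(v) yields O(p).
From O(p) and premise 4, O(p → ~m), we obtain O(~m).
The contrapositive of premise 7 (O(~d → m)) is O(~m → d), and O(~m) is already established, so O(d).
Premises 1, 2, 5, 6, 10 do not contribute to this derivation.
Thus O(d), which is F(~d): ~d is forbidden.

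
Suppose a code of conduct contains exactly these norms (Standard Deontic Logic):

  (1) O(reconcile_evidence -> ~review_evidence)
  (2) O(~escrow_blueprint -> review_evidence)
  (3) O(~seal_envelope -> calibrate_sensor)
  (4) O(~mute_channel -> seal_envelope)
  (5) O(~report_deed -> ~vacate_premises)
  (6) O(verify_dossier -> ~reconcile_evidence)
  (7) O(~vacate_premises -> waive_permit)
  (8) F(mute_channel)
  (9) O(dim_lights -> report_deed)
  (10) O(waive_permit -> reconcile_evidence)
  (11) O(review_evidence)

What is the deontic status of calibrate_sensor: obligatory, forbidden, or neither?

Neither

Premise 3 is O(~seal_envelope -> calibrate_sensor), but O(~seal_envelope) is not derivable from the premises, so it does not yield O(calibrate_sensor).
No premise or chain of K-axiom applications forces O(calibrate_sensor), and none forces O(~calibrate_sensor). So calibrate_sensor is neither obligatory nor forbidden under these norms.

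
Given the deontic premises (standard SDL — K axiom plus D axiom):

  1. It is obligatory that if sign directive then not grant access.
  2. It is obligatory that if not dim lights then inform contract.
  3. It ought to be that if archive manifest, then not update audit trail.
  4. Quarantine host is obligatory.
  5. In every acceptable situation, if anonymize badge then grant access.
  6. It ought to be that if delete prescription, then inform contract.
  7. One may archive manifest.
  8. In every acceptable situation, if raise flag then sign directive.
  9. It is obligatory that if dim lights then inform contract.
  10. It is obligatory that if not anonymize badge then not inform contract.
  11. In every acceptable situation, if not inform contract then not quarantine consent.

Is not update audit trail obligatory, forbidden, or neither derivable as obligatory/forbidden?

Premise 3 is O(archive_manifest → ¬update_audit_trail), but O(archive_manifest) is not derivable from the premises (the permission P(archive_manifest) asserts only ¬O(¬archive_manifest), not O(archive_manifest)), so it does not yield O(¬update_audit_trail).
No premise or chain of K-axiom applications forces O(¬update_audit_trail), and none forces O(update_audit_trail). So ¬update_audit_trail is neither obligatory nor forbidden under these norms.

Neither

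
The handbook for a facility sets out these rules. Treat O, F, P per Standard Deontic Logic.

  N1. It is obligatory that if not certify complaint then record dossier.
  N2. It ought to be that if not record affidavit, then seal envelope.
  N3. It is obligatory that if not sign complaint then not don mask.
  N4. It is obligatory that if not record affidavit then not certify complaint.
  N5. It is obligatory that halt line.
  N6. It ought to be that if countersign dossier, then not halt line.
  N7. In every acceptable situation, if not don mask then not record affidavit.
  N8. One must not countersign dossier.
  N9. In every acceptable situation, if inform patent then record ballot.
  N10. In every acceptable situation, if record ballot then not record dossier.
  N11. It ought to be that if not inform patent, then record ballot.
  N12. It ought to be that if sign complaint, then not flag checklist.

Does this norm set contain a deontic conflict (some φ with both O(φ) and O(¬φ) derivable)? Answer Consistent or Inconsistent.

Premise 6 is O(countersign_dossier → ¬halt_line), but O(countersign_dossier) is not derivable from the premises, so it does not yield O(¬halt_line).
So O(¬halt_line) is not derivable, and the apparent clash with O(halt_line) does not arise.
A world satisfying every obligation exists (e.g. certify_complaint=true, countersign_dossier=false, don_mask=true, flag_checklist=false, halt_line=true, inform_patent=false, record_affidavit=true, record_ballot=true, record_dossier=false, seal_envelope=false, sign_complaint=true); no atom is both obligatory and forbidden, so the set is consistent.

Consistent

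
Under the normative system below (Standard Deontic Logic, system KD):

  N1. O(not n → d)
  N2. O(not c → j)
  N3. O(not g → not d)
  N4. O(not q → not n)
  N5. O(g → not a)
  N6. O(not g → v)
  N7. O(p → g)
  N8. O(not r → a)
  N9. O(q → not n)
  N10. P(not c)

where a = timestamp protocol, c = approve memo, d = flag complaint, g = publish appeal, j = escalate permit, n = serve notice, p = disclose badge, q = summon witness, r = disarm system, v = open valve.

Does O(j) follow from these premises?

Premise 2 is O(not c → j), but O(not c) is not derivable from the premises (the permission P(not c) asserts only not O(c), not O(not c)), so it does not yield O(j).
No other premise forces O(j). An ideal world satisfying every premise can still have j false, so O(j) is not derivable.

No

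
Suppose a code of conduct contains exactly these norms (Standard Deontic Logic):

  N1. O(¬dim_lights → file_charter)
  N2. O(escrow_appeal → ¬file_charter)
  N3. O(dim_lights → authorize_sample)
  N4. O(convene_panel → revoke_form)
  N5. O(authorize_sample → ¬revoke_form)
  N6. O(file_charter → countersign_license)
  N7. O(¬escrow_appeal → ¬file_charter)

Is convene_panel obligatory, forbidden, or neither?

Forbidden

By case analysis on escrow_appeal: premise 2 gives O(escrow_appeal → ¬file_charter) and premise 7 gives O(¬escrow_appeal → ¬file_charter), so O(¬file_charter) either way.
Premise 1 is O(¬dim_lights → file_charter); contrapositively O(¬file_charter → dim_lights). Since O(¬file_charter) holds, K gives O(dim_lights).
With premise 3, O(dim_lights → authorize_sample), the K-axiom yields O(authorize_sample).
From O(authorize_sample) and premise 5, O(authorize_sample → ¬revoke_form), we obtain O(¬revoke_form).
The contrapositive of premise 4 (O(convene_panel → revoke_form)) is O(¬revoke_form → ¬convene_panel), and O(¬revoke_form) is already established, so O(¬convene_panel).
Premise 6 does not contribute to this derivation.
Thus O(¬convene_panel), which is F(convene_panel): convene_panel is forbidden.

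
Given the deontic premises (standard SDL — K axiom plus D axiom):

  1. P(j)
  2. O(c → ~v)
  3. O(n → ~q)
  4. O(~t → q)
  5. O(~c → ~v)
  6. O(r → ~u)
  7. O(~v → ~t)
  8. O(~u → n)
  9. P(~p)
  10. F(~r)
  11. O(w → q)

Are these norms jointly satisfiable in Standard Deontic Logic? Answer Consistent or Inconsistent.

Inconsistent

Premises 5 and 2 cover both cases: O(~c → ~v) and O(c → ~v). Since ~c ∨ c is a tautology, O(~v) follows.
Applying K to premise 7 (O(~v → ~t)) and O(~v) yields O(~t).
Applying K to premise 4 (O(~t → q)) and O(~t) yields O(q).
Premise 3 is O(n → ~q); contrapositively O(q → ~n). Since O(q) holds, K gives O(~n).
The contrapositive of premise 8 (O(~u → n)) is O(~n → u), and O(~n) is already established, so O(u).
Premise 6, O(r → ~u), contraposes to O(u → ~r); with O(u) we get O(~r).
However, F(~r) at premise 10 amounts to O(r).
We now have both O(~r) and O(r) — r is simultaneously obligatory and forbidden, violating the D-axiom.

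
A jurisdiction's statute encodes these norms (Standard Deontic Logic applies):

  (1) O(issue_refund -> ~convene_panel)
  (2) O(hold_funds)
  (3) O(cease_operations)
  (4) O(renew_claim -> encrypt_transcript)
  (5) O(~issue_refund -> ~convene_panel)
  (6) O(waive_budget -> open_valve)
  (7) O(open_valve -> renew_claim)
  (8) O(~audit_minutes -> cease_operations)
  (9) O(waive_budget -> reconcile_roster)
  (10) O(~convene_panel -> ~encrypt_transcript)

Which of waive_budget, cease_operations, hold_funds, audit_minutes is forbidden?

Premises 5 and 1 cover both cases: O(~issue_refund -> ~convene_panel) and O(issue_refund -> ~convene_panel). Since ~issue_refund ∨ issue_refund is a tautology, O(~convene_panel) follows.
From O(~convene_panel) and premise 10, O(~convene_panel -> ~encrypt_transcript), we obtain O(~encrypt_transcript).
The contrapositive of premise 4 (O(renew_claim -> encrypt_transcript)) is O(~encrypt_transcript -> ~renew_claim), and O(~encrypt_transcript) is already established, so O(~renew_claim).
The contrapositive of premise 7 (O(open_valve -> renew_claim)) is O(~renew_claim -> ~open_valve), and O(~renew_claim) is already established, so O(~open_valve).
The contrapositive of premise 6 (O(waive_budget -> open_valve)) is O(~open_valve -> ~waive_budget), and O(~open_valve) is already established, so O(~waive_budget).
So O(~waive_budget) holds, i.e. waive_budget is forbidden. None of the other listed options is forbidden under the premises.

waive_budget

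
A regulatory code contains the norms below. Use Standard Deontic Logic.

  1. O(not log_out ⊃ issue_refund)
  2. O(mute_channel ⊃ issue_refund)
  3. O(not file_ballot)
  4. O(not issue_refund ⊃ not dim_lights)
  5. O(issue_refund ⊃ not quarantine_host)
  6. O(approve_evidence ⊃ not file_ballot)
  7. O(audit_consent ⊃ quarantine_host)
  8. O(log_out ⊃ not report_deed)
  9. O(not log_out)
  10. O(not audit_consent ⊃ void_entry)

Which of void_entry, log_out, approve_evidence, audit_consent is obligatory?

void_entry

Premise 9 gives O(not log_out).
Applying K to premise 1 (O(not log_out ⊃ issue_refund)) and O(not log_out) yields O(issue_refund).
From O(issue_refund) and premise 5, O(issue_refund ⊃ not quarantine_host), we obtain O(not quarantine_host).
The contrapositive of premise 7 (O(audit_consent ⊃ quarantine_host)) is O(not quarantine_host ⊃ not audit_consent), and O(not quarantine_host) is already established, so O(not audit_consent).
Premise 10 is O(not audit_consent ⊃ void_entry); since O(not audit_consent), deontic closure gives O(void_entry).
So O(void_entry) holds — void_entry is obligatory. None of the other listed options is made obligatory by any chain of premises.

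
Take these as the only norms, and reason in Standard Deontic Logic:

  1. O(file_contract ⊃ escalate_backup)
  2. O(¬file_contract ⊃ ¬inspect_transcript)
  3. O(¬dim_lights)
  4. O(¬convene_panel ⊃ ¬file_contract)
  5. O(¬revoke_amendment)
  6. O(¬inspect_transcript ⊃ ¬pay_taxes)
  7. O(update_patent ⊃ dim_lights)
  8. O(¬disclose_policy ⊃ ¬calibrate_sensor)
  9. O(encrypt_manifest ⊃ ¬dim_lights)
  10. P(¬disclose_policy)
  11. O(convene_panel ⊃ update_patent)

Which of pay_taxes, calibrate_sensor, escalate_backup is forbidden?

pay_taxes

Premise 3 states O(¬dim_lights) outright.
Premise 7, O(update_patent ⊃ dim_lights), contraposes to O(¬dim_lights ⊃ ¬update_patent); with O(¬dim_lights) we get O(¬update_patent).
The contrapositive of premise 11 (O(convene_panel ⊃ update_patent)) is O(¬update_patent ⊃ ¬convene_panel), and O(¬update_patent) is already established, so O(¬convene_panel).
From O(¬convene_panel) and premise 4, O(¬convene_panel ⊃ ¬file_contract), we obtain O(¬file_contract).
Applying K to premise 2 (O(¬file_contract ⊃ ¬inspect_transcript)) and O(¬file_contract) yields O(¬inspect_transcript).
From O(¬inspect_transcript) and premise 6, O(¬inspect_transcript ⊃ ¬pay_taxes), we obtain O(¬pay_taxes).
So O(¬pay_taxes) holds, i.e. pay_taxes is forbidden. None of the other listed options is forbidden under the premises.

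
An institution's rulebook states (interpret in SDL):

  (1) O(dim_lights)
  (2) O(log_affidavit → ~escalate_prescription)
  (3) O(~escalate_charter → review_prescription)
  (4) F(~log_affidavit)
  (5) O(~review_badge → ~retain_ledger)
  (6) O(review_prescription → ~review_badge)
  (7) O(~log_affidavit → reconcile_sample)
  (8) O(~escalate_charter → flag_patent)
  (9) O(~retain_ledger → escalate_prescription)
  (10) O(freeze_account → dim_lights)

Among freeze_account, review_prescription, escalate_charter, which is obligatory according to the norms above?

escalate_charter

Premise 4 is F(~log_affidavit), i.e. O(log_affidavit).
Applying K to premise 2 (O(log_affidavit → ~escalate_prescription)) and O(log_affidavit) yields O(~escalate_prescription).
Premise 9 is O(~retain_ledger → escalate_prescription); contrapositively O(~escalate_prescription → retain_ledger). Since O(~escalate_prescription) holds, K gives O(retain_ledger).
The contrapositive of premise 5 (O(~review_badge → ~retain_ledger)) is O(retain_ledger → review_badge), and O(retain_ledger) is already established, so O(review_badge).
Premise 6 is O(review_prescription → ~review_badge); contrapositively O(review_badge → ~review_prescription). Since O(review_badge) holds, K gives O(~review_prescription).
Premise 3, O(~escalate_charter → review_prescription), contraposes to O(~review_prescription → escalate_charter); with O(~review_prescription) we get O(escalate_charter).
So O(escalate_charter) holds — escalate_charter is obligatory. None of the other listed options is made obligatory by any chain of premises.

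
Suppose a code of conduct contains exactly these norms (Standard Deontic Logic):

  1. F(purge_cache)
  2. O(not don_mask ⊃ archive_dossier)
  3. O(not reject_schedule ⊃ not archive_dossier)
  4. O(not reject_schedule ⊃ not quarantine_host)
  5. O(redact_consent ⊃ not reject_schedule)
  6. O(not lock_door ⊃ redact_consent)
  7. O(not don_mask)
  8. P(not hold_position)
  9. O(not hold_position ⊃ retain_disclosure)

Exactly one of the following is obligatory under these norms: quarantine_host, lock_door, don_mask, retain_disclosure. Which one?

lock_door

Premise 7 states O(not don_mask) outright.
Premise 2 is O(not don_mask ⊃ archive_dossier); since O(not don_mask), deontic closure gives O(archive_dossier).
Premise 3 is O(not reject_schedule ⊃ not archive_dossier); contrapositively O(archive_dossier ⊃ reject_schedule). Since O(archive_dossier) holds, K gives O(reject_schedule).
Premise 5 is O(redact_consent ⊃ not reject_schedule); contrapositively O(reject_schedule ⊃ not redact_consent). Since O(reject_schedule) holds, K gives O(not redact_consent).
Premise 6 is O(not lock_door ⊃ redact_consent); contrapositively O(not redact_consent ⊃ lock_door). Since O(not redact_consent) holds, K gives O(lock_door).
So O(lock_door) holds — lock_door is obligatory. None of the other listed options is made obligatory by any chain of premises.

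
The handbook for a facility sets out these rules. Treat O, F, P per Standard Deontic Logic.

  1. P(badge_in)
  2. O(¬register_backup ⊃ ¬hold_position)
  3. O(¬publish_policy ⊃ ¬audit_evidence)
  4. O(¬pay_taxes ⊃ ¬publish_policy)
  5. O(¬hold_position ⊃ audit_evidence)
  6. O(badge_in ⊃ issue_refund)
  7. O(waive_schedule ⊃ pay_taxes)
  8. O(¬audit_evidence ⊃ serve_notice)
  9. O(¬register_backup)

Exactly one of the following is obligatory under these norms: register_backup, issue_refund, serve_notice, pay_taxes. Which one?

Premise 9 states O(¬register_backup) outright.
Applying K to premise 2 (O(¬register_backup ⊃ ¬hold_position)) and O(¬register_backup) yields O(¬hold_position).
With premise 5, O(¬hold_position ⊃ audit_evidence), the K-axiom yields O(audit_evidence).
Premise 3, O(¬publish_policy ⊃ ¬audit_evidence), contraposes to O(audit_evidence ⊃ publish_policy); with O(audit_evidence) we get O(publish_policy).
Premise 4 is O(¬pay_taxes ⊃ ¬publish_policy); contrapositively O(publish_policy ⊃ pay_taxes). Since O(publish_policy) holds, K gives O(pay_taxes).
So O(pay_taxes) holds — pay_taxes is obligatory. None of the other listed options is made obligatory by any chain of premises.

pay_taxes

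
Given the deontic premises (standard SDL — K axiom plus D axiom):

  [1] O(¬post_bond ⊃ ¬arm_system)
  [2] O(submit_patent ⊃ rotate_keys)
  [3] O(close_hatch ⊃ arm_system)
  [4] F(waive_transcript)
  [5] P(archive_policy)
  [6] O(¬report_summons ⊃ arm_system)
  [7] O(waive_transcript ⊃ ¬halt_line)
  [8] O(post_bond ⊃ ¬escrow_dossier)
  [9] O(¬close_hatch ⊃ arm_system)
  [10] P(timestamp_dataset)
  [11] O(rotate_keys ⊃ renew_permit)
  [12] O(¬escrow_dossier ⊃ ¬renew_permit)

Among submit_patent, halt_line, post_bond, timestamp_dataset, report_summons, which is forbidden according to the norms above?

By case analysis on close_hatch: premise 3 gives O(close_hatch ⊃ arm_system) and premise 9 gives O(¬close_hatch ⊃ arm_system), so O(arm_system) either way.
Premise 1 is O(¬post_bond ⊃ ¬arm_system); contrapositively O(arm_system ⊃ post_bond). Since O(arm_system) holds, K gives O(post_bond).
With premise 8, O(post_bond ⊃ ¬escrow_dossier), the K-axiom yields O(¬escrow_dossier).
With premise 12, O(¬escrow_dossier ⊃ ¬renew_permit), the K-axiom yields O(¬renew_permit).
Premise 11, O(rotate_keys ⊃ renew_permit), contraposes to O(¬renew_permit ⊃ ¬rotate_keys); with O(¬renew_permit) we get O(¬rotate_keys).
The contrapositive of premise 2 (O(submit_patent ⊃ rotate_keys)) is O(¬rotate_keys ⊃ ¬submit_patent), and O(¬rotate_keys) is already established, so O(¬submit_patent).
So O(¬submit_patent) holds, i.e. submit_patent is forbidden. None of the other listed options is forbidden under the premises.

submit_patent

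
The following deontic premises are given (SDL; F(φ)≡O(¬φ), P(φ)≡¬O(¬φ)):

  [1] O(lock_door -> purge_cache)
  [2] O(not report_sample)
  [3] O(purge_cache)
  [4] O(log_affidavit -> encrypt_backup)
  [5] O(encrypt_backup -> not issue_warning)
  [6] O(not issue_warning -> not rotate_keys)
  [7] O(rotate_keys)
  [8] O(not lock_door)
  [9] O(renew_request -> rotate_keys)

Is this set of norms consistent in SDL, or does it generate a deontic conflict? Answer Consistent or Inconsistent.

Consistent

Premise 1 is O(lock_door -> purge_cache); even if O(purge_cache) held, inferring O(lock_door) would be affirming the consequent — invalid.
So O(lock_door) is not derivable, and the apparent clash with O(not lock_door) does not arise.
A world satisfying every obligation exists (e.g. encrypt_backup=false, issue_warning=true, lock_door=false, log_affidavit=false, purge_cache=true, renew_request=false, report_sample=false, rotate_keys=true); no atom is both obligatory and forbidden, so the set is consistent.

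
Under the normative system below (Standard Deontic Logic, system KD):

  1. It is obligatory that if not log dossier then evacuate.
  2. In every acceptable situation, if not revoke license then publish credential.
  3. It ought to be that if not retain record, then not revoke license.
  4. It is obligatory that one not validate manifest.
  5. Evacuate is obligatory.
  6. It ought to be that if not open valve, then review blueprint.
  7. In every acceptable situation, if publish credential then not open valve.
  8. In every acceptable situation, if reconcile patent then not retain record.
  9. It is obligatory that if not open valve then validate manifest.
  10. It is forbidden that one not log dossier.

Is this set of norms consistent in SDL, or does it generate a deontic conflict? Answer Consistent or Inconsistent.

Premise 1 is O(¬log_dossier → evacuate); even if O(evacuate) held, inferring O(¬log_dossier) would be affirming the consequent — invalid.
So O(¬log_dossier) is not derivable, and the apparent clash with O(log_dossier) does not arise.
A world satisfying every obligation exists (e.g. evacuate=true, log_dossier=true, open_valve=true, publish_credential=false, reconcile_patent=false, retain_record=true, review_blueprint=false, revoke_license=true, validate_manifest=false); no atom is both obligatory and forbidden, so the set is consistent.

Consistent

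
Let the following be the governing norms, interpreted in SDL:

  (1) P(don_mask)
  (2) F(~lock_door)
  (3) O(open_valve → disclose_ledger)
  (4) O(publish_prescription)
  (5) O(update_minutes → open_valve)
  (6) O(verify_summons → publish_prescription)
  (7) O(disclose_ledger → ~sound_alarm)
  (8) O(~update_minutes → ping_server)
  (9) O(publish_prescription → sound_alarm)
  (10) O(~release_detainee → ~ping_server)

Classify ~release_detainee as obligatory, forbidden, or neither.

From premise 4 we have O(publish_prescription).
Applying K to premise 9 (O(publish_prescription → sound_alarm)) and O(publish_prescription) yields O(sound_alarm).
The contrapositive of premise 7 (O(disclose_ledger → ~sound_alarm)) is O(sound_alarm → ~disclose_ledger), and O(sound_alarm) is already established, so O(~disclose_ledger).
Premise 3 is O(open_valve → disclose_ledger); contrapositively O(~disclose_ledger → ~open_valve). Since O(~disclose_ledger) holds, K gives O(~open_valve).
Premise 5 is O(update_minutes → open_valve); contrapositively O(~open_valve → ~update_minutes). Since O(~open_valve) holds, K gives O(~update_minutes).
Applying K to premise 8 (O(~update_minutes → ping_server)) and O(~update_minutes) yields O(ping_server).
Premise 10, O(~release_detainee → ~ping_server), contraposes to O(ping_server → release_detainee); with O(ping_server) we get O(release_detainee).
Premises 1, 2, 6 do not contribute to this derivation.
Thus O(release_detainee), which is F(~release_detainee): ~release_detainee is forbidden.

Forbidden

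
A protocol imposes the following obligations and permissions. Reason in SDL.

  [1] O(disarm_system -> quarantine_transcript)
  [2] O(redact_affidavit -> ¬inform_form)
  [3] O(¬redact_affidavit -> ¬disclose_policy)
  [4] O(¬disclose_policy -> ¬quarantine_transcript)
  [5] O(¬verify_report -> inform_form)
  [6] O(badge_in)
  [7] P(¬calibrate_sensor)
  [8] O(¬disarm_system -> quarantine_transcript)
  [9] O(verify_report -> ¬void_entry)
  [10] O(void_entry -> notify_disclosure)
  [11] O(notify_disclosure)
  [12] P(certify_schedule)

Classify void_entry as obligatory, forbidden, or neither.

Forbidden

By case analysis on disarm_system: premise 1 gives O(disarm_system -> quarantine_transcript) and premise 8 gives O(¬disarm_system -> quarantine_transcript), so O(quarantine_transcript) either way.
Premise 4 is O(¬disclose_policy -> ¬quarantine_transcript); contrapositively O(quarantine_transcript -> disclose_policy). Since O(quarantine_transcript) holds, K gives O(disclose_policy).
Premise 3, O(¬redact_affidavit -> ¬disclose_policy), contraposes to O(disclose_policy -> redact_affidavit); with O(disclose_policy) we get O(redact_affidavit).
Applying K to premise 2 (O(redact_affidavit -> ¬inform_form)) and O(redact_affidavit) yields O(¬inform_form).
Premise 5 is O(¬verify_report -> inform_form); contrapositively O(¬inform_form -> verify_report). Since O(¬inform_form) holds, K gives O(verify_report).
With premise 9, O(verify_report -> ¬void_entry), the K-axiom yields O(¬void_entry).
Premises 6, 7, 10, 11, 12 do not contribute to this derivation.
Thus O(¬void_entry), which is F(void_entry): void_entry is forbidden.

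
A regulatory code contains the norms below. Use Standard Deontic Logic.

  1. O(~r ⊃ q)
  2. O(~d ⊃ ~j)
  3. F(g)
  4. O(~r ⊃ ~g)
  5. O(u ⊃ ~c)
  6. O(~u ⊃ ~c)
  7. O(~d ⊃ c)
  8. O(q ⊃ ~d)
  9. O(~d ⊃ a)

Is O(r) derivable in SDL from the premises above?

Premises 5 and 6 cover both cases: O(u ⊃ ~c) and O(~u ⊃ ~c). Since u ∨ ~u is a tautology, O(~c) follows.
The contrapositive of premise 7 (O(~d ⊃ c)) is O(~c ⊃ d), and O(~c) is already established, so O(d).
The contrapositive of premise 8 (O(q ⊃ ~d)) is O(d ⊃ ~q), and O(d) is already established, so O(~q).
Premise 1 is O(~r ⊃ q); contrapositively O(~q ⊃ r). Since O(~q) holds, K gives O(r).
Premises 2, 3, 4, 9 do not contribute to this derivation.
So O(r) follows.

Yes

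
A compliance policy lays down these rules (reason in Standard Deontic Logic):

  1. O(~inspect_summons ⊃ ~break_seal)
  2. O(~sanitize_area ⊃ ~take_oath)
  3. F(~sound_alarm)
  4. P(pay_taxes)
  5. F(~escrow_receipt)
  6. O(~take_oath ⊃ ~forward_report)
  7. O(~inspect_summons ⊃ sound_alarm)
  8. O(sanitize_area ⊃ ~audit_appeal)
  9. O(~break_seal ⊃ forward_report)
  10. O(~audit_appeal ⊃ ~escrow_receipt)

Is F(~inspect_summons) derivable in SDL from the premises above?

Premise 5, F(~escrow_receipt), is equivalent to O(escrow_receipt).
The contrapositive of premise 10 (O(~audit_appeal ⊃ ~escrow_receipt)) is O(escrow_receipt ⊃ audit_appeal), and O(escrow_receipt) is already established, so O(audit_appeal).
The contrapositive of premise 8 (O(sanitize_area ⊃ ~audit_appeal)) is O(audit_appeal ⊃ ~sanitize_area), and O(audit_appeal) is already established, so O(~sanitize_area).
With premise 2, O(~sanitize_area ⊃ ~take_oath), the K-axiom yields O(~take_oath).
Applying K to premise 6 (O(~take_oath ⊃ ~forward_report)) and O(~take_oath) yields O(~forward_report).
Premise 9 is O(~break_seal ⊃ forward_report); contrapositively O(~forward_report ⊃ break_seal). Since O(~forward_report) holds, K gives O(break_seal).
Premise 1 is O(~inspect_summons ⊃ ~break_seal); contrapositively O(break_seal ⊃ inspect_summons). Since O(break_seal) holds, K gives O(inspect_summons).
Premises 3, 4, 7 do not contribute to this derivation.
So O(inspect_summons) holds, i.e. F(~inspect_summons). The claim follows.

Yes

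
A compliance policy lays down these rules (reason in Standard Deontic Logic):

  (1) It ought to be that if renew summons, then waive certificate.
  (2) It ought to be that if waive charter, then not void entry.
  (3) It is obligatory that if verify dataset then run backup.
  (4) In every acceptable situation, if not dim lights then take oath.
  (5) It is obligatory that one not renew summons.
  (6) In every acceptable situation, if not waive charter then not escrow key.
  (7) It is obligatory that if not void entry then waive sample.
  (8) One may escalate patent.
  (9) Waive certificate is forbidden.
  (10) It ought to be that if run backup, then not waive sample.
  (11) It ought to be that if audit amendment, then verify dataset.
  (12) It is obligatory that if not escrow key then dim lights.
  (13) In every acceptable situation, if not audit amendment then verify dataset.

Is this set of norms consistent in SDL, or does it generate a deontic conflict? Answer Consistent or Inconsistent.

Consistent

Premise 1 is O(renew_summons → waive_certificate), but O(renew_summons) is not derivable from the premises, so it does not yield O(waive_certificate).
So O(waive_certificate) is not derivable, and the apparent clash with O(¬waive_certificate) does not arise.
A world satisfying every obligation exists (e.g. audit_amendment=false, dim_lights=true, escalate_patent=false, escrow_key=false, renew_summons=false, run_backup=true, take_oath=false, verify_dataset=true, void_entry=true, waive_certificate=false, waive_charter=false, waive_sample=false); no atom is both obligatory and forbidden, so the set is consistent.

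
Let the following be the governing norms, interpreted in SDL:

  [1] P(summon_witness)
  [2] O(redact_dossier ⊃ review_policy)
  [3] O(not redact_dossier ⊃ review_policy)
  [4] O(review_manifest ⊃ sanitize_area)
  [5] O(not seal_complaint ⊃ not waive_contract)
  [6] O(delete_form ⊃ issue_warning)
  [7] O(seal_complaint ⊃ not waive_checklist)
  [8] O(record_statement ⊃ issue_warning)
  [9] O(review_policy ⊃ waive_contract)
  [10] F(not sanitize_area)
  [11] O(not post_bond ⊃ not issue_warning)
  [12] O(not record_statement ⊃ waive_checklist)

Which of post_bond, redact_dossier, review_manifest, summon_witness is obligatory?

Premises 2 and 3 are O(redact_dossier ⊃ review_policy) and O(not redact_dossier ⊃ review_policy); every ideal world satisfies redact_dossier or not redact_dossier, so in either case review_policy holds — hence O(review_policy).
From O(review_policy) and premise 9, O(review_policy ⊃ waive_contract), we obtain O(waive_contract).
Premise 5 is O(not seal_complaint ⊃ not waive_contract); contrapositively O(waive_contract ⊃ seal_complaint). Since O(waive_contract) holds, K gives O(seal_complaint).
From O(seal_complaint) and premise 7, O(seal_complaint ⊃ not waive_checklist), we obtain O(not waive_checklist).
The contrapositive of premise 12 (O(not record_statement ⊃ waive_checklist)) is O(not waive_checklist ⊃ record_statement), and O(not waive_checklist) is already established, so O(record_statement).
From O(record_statement) and premise 8, O(record_statement ⊃ issue_warning), we obtain O(issue_warning).
Premise 11, O(not post_bond ⊃ not issue_warning), contraposes to O(issue_warning ⊃ post_bond); with O(issue_warning) we get O(post_bond).
So O(post_bond) holds — post_bond is obligatory. None of the other listed options is made obligatory by any chain of premises.

post_bond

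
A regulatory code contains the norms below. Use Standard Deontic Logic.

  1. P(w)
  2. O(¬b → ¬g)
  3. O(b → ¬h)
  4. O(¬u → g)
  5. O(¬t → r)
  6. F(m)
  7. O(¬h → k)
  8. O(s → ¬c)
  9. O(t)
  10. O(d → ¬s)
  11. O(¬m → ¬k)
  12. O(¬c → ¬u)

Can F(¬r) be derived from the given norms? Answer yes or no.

Premise 5 is O(¬t → r), but O(¬t) is not derivable from the premises, so it does not yield O(r).
No other premise forces O(r). An ideal world satisfying every premise can still have ¬r true, so F(¬r) is not derivable.

No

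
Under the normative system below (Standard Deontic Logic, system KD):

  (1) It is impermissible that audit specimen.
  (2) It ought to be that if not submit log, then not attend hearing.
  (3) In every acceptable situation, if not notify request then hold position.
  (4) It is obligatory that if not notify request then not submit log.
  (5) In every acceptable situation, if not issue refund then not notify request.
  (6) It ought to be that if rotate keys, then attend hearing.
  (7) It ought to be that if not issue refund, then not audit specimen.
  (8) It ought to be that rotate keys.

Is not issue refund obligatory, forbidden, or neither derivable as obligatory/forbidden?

Premise 8 gives O(rotate_keys).
Applying K to premise 6 (O(rotate_keys → attend_hearing)) and O(rotate_keys) yields O(attend_hearing).
The contrapositive of premise 2 (O(¬submit_log → ¬attend_hearing)) is O(attend_hearing → submit_log), and O(attend_hearing) is already established, so O(submit_log).
Premise 4 is O(¬notify_request → ¬submit_log); contrapositively O(submit_log → notify_request). Since O(submit_log) holds, K gives O(notify_request).
The contrapositive of premise 5 (O(¬issue_refund → ¬notify_request)) is O(notify_request → issue_refund), and O(notify_request) is already established, so O(issue_refund).
Premises 1, 3, 7 do not contribute to this derivation.
Thus O(issue_refund), which is F(¬issue_refund): ¬issue_refund is forbidden.

Forbidden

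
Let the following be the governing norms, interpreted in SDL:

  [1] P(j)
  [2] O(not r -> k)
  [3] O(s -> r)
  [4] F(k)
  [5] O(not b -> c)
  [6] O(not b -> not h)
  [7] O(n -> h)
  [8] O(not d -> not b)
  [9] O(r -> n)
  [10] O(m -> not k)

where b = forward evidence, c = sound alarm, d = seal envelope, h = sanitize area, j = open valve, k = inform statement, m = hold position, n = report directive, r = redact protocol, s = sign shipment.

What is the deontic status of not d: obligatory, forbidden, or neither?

Premise 4 is F(k), i.e. O(not k).
Premise 2, O(not r -> k), contraposes to O(not k -> r); with O(not k) we get O(r).
From O(r) and premise 9, O(r -> n), we obtain O(n).
From O(n) and premise 7, O(n -> h), we obtain O(h).
Premise 6, O(not b -> not h), contraposes to O(h -> b); with O(h) we get O(b).
Premise 8, O(not d -> not b), contraposes to O(b -> d); with O(b) we get O(d).
Premises 1, 3, 5, 10 do not contribute to this derivation.
Thus O(d), which is F(not d): not d is forbidden.

Forbidden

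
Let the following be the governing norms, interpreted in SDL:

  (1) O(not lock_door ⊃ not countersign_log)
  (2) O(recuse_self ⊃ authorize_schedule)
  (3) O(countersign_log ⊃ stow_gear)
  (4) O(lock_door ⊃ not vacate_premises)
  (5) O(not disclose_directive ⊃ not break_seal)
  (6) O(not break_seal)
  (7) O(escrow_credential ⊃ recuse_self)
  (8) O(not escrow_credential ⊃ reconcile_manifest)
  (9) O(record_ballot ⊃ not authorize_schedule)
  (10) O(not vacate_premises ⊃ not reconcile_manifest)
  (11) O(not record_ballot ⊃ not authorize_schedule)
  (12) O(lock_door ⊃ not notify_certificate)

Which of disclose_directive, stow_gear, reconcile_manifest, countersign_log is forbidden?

countersign_log

Premises 11 and 9 are O(not record_ballot ⊃ not authorize_schedule) and O(record_ballot ⊃ not authorize_schedule); every ideal world satisfies not record_ballot or record_ballot, so in either case not authorize_schedule holds — hence O(not authorize_schedule).
Premise 2 is O(recuse_self ⊃ authorize_schedule); contrapositively O(not authorize_schedule ⊃ not recuse_self). Since O(not authorize_schedule) holds, K gives O(not recuse_self).
Premise 7 is O(escrow_credential ⊃ recuse_self); contrapositively O(not recuse_self ⊃ not escrow_credential). Since O(not recuse_self) holds, K gives O(not escrow_credential).
Applying K to premise 8 (O(not escrow_credential ⊃ reconcile_manifest)) and O(not escrow_credential) yields O(reconcile_manifest).
Premise 10, O(not vacate_premises ⊃ not reconcile_manifest), contraposes to O(reconcile_manifest ⊃ vacate_premises); with O(reconcile_manifest) we get O(vacate_premises).
The contrapositive of premise 4 (O(lock_door ⊃ not vacate_premises)) is O(vacate_premises ⊃ not lock_door), and O(vacate_premises) is already established, so O(not lock_door).
With premise 1, O(not lock_door ⊃ not countersign_log), the K-axiom yields O(not countersign_log).
So O(not countersign_log) holds, i.e. countersign_log is forbidden. None of the other listed options is forbidden under the premises.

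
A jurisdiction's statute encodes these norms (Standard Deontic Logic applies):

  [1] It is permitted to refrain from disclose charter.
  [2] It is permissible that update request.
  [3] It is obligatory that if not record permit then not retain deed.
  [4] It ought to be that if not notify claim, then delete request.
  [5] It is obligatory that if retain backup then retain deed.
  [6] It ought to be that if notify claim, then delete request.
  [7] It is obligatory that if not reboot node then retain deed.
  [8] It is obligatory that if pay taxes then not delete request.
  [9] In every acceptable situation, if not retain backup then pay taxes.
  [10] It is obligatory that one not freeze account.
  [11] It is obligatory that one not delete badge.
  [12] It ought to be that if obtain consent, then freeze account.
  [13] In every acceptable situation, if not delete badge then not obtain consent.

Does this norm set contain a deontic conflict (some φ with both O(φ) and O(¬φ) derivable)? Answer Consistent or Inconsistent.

Consistent

Premise 12 is O(obtain_consent → freeze_account), but O(obtain_consent) is not derivable from the premises, so it does not yield O(freeze_account).
So O(freeze_account) is not derivable, and the apparent clash with O(¬freeze_account) does not arise.
A world satisfying every obligation exists (e.g. delete_badge=false, delete_request=true, disclose_charter=false, freeze_account=false, notify_claim=false, obtain_consent=false, pay_taxes=false, reboot_node=false, record_permit=true, retain_backup=true, retain_deed=true, update_request=false); no atom is both obligatory and forbidden, so the set is consistent.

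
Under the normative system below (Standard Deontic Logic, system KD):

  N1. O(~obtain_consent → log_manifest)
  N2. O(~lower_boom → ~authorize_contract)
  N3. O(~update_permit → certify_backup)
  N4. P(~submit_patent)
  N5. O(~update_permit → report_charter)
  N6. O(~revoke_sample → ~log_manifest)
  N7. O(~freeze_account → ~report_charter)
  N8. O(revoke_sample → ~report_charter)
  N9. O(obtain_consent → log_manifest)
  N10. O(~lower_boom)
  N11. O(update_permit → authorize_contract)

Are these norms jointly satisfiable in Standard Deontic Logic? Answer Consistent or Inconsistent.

Premises 1 and 9 are O(~obtain_consent → log_manifest) and O(obtain_consent → log_manifest); every ideal world satisfies ~obtain_consent or obtain_consent, so in either case log_manifest holds — hence O(log_manifest).
Premise 6 is O(~revoke_sample → ~log_manifest); contrapositively O(log_manifest → revoke_sample). Since O(log_manifest) holds, K gives O(revoke_sample).
With premise 8, O(revoke_sample → ~report_charter), the K-axiom yields O(~report_charter).
Premise 5 is O(~update_permit → report_charter); contrapositively O(~report_charter → update_permit). Since O(~report_charter) holds, K gives O(update_permit).
With premise 11, O(update_permit → authorize_contract), the K-axiom yields O(authorize_contract).
Premise 2 is O(~lower_boom → ~authorize_contract); contrapositively O(authorize_contract → lower_boom). Since O(authorize_contract) holds, K gives O(lower_boom).
But premise 10 directly asserts O(~lower_boom).
We now have both O(lower_boom) and O(~lower_boom) — lower_boom is simultaneously obligatory and forbidden, violating the D-axiom.

Inconsistent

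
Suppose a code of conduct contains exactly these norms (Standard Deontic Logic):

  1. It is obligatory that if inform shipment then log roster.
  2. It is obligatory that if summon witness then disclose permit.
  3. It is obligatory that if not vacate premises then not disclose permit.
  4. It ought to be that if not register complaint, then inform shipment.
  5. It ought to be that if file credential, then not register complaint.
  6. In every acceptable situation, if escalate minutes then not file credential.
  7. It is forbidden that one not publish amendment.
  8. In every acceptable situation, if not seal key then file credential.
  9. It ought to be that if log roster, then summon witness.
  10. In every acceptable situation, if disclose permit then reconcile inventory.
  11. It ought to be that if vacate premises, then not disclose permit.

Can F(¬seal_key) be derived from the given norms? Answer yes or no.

Yes

Premises 3 and 11 are O(¬vacate_premises → ¬disclose_permit) and O(vacate_premises → ¬disclose_permit); every ideal world satisfies ¬vacate_premises or vacate_premises, so in either case ¬disclose_permit holds — hence O(¬disclose_permit).
The contrapositive of premise 2 (O(summon_witness → disclose_permit)) is O(¬disclose_permit → ¬summon_witness), and O(¬disclose_permit) is already established, so O(¬summon_witness).
Premise 9, O(log_roster → summon_witness), contraposes to O(¬summon_witness → ¬log_roster); with O(¬summon_witness) we get O(¬log_roster).
Premise 1, O(inform_shipment → log_roster), contraposes to O(¬log_roster → ¬inform_shipment); with O(¬log_roster) we get O(¬inform_shipment).
Premise 4 is O(¬register_complaint → inform_shipment); contrapositively O(¬inform_shipment → register_complaint). Since O(¬inform_shipment) holds, K gives O(register_complaint).
The contrapositive of premise 5 (O(file_credential → ¬register_complaint)) is O(register_complaint → ¬file_credential), and O(register_complaint) is already established, so O(¬file_credential).
Premise 8, O(¬seal_key → file_credential), contraposes to O(¬file_credential → seal_key); with O(¬file_credential) we get O(seal_key).
Premises 6, 7, 10 do not contribute to this derivation.
So O(seal_key) holds, i.e. F(¬seal_key). The claim follows.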